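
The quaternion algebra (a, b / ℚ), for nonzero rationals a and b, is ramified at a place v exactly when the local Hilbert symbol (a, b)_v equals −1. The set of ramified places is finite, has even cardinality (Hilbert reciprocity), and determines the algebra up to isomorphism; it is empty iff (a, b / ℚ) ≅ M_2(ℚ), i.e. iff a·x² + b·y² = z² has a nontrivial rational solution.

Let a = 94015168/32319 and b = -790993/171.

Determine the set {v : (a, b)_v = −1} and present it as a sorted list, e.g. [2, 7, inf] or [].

(a, b) ≡ (2028117, -52003) mod (ℚ^×)²; places V = {2, 3, 7, 13, 17, 19, 23, ∞}.
(a,b)_2: α=6, β=0; u≡5, v≡5 (mod 8); ε(u)ε(v)=0·0, αω(v)=6·1, βω(u)=0·1; sum ≡ 0  ⇒  +1.
(a,b)_23: α=1, u≡14; β=1, v≡4 (mod 23); (14|23)=-1, (4|23)=+1; sign (−1)^1·-1^1·+1^1 = +1.
(a,b)_∞: sgn(2028117)=+, sgn(-52003)=−, so +1.
(a,b)_13: α=1, u≡10; β=0, v≡9 (mod 13); (10|13)=+1, (9|13)=+1; sign (−1)^0·+1^0·+1^1 = +1.
(a,b)_17: α=3, u≡14; β=3, v≡9 (mod 17); (14|17)=-1, (9|17)=+1; sign (−1)^0·-1^3·+1^3 = -1.
(a,b)_7: α=-1, u≡4; β=1, v≡3 (mod 7); (4|7)=+1, (3|7)=-1; sign (−1)^1·+1^1·-1^-1 = +1.
(a,b)_3: α=-5, u≡1; β=-2, v≡2 (mod 3); (1|3)=+1, (2|3)=-1; sign (−1)^0·+1^-2·-1^-5 = -1.
(a,b)_19: α=-1, u≡9; β=-1, v≡8 (mod 19); (9|19)=+1, (8|19)=-1; sign (−1)^1·+1^-1·-1^-1 = +1.
Ram(2028117, -52003) = {3, 17}; no ℚ_3-point on the conic.

[3, 17]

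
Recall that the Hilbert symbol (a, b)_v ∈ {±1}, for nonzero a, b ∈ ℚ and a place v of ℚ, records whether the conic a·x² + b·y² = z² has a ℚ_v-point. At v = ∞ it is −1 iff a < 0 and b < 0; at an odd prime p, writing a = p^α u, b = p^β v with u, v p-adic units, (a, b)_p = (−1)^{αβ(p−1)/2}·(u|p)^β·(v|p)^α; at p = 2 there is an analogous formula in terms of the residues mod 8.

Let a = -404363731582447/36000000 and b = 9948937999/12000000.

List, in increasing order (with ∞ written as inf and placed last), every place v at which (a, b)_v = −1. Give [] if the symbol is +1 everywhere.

[3, 7, 13, 17]

(a, b) ≡ (-7, 7293) mod (ℚ^×)²; places V = {2, 3, 5, 7, 11, 13, 17, ∞}.
(a,b)_3: α=-2, u≡2; β=-1, v≡1 (mod 3); (2|3)=-1, (1|3)=+1; sign (−1)^0·-1^-1·+1^-2 = -1.
(a,b)_17: α=8, u≡3; β=5, v≡9 (mod 17); (3|17)=-1, (9|17)=+1; sign (−1)^0·-1^5·+1^8 = -1.
(a,b)_2: α=-8, β=-8; u≡1, v≡5 (mod 8); ε(u)ε(v)=0·0, αω(v)=-8·1, βω(u)=-8·0; sum ≡ 0  ⇒  +1.
(a,b)_5: α=-6, u≡2; β=-6, v≡3 (mod 5); (2|5)=-1, (3|5)=-1; sign (−1)^0·-1^-6·-1^-6 = +1.
(a,b)_13: α=2, u≡5; β=1, v≡5 (mod 13); (5|13)=-1, (5|13)=-1; sign (−1)^0·-1^1·-1^2 = -1.
(a,b)_7: α=3, u≡5; β=2, v≡3 (mod 7); (5|7)=-1, (3|7)=-1; sign (−1)^0·-1^2·-1^3 = -1.
(a,b)_∞: sgn(-7)=−, sgn(7293)=+, so +1.
(a,b)_11: α=0, u≡4; β=1, v≡1 (mod 11); (4|11)=+1, (1|11)=+1; sign (−1)^0·+1^1·+1^0 = +1.
|Ram(-7, 7293)| = 4, even; anisotropic at {3, 7, 13, 17}.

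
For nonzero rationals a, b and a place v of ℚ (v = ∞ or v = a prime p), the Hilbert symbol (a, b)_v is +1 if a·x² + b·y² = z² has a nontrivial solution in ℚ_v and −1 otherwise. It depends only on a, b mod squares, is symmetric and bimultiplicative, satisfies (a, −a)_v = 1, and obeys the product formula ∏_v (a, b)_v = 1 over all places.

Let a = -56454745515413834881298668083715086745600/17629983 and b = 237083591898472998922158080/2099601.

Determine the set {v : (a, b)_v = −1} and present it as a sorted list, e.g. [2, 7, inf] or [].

Mod squares: a ≡ -1859473, b ≡ 3501605. Check v ∈ {∞, 2, 3, 5, 7, 11, 19, 23, 29, 31, 41}.
v=23: a=23^-4·(≡9), b=23^-2·(≡13) mod 23; (9|23)=+1, (13|23)=+1; (−1)^{-4·-2·11}·(+1)^-2·(+1)^-4 = +1.
v=5: a=5^2·(≡2), b=5^1·(≡1) mod 5; (2|5)=-1, (1|5)=+1; (−1)^{2·1·2}·(-1)^1·(+1)^2 = -1.
v=2: v_2(a)=24, v_2(b)=16; units ≡ 7, 5 (mod 8); ε·ε+αω+βω = 1·0+24·1+16·0 ≡ 0  ⇒  (a,b)_2 = +1.
v=31: a=31^5·(≡8), b=31^3·(≡13) mod 31; (8|31)=+1, (13|31)=-1; (−1)^{5·3·15}·(+1)^3·(-1)^5 = +1.
v=41: a=41^5·(≡3), b=41^3·(≡25) mod 41; (3|41)=-1, (25|41)=+1; (−1)^{5·3·20}·(-1)^3·(+1)^5 = -1.
v=7: a=7^-1·(≡4), b=7^-2·(≡2) mod 7; (4|7)=+1, (2|7)=+1; (−1)^{-1·-2·3}·(+1)^-2·(+1)^-1 = +1.
v=29: a=29^2·(≡25), b=29^1·(≡27) mod 29; (25|29)=+1, (27|29)=-1; (−1)^{2·1·14}·(+1)^1·(-1)^2 = +1.
v=∞: -1859473 < 0 and 3501605 > 0  ⇒  (a,b)_∞ = +1.
v=19: a=19^5·(≡3), b=19^3·(≡15) mod 19; (3|19)=-1, (15|19)=-1; (−1)^{5·3·9}·(-1)^3·(-1)^5 = -1.
v=11: a=11^7·(≡3), b=11^6·(≡7) mod 11; (3|11)=+1, (7|11)=-1; (−1)^{7·6·5}·(+1)^6·(-1)^7 = -1.
v=3: a=3^-2·(≡2), b=3^-4·(≡2) mod 3; (2|3)=-1, (2|3)=-1; (−1)^{-2·-4·1}·(-1)^-4·(-1)^-2 = +1.
|Ram(-1859473, 3501605)| = 4, even; anisotropic at {5, 11, 19, 41}.

[5, 11, 19, 41]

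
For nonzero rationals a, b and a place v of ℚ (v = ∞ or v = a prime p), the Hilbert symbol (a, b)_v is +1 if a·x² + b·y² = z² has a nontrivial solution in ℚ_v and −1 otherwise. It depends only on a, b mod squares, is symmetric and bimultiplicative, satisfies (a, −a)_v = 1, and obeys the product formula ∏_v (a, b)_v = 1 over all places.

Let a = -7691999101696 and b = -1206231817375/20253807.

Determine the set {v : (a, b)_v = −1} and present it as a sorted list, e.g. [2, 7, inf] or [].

[13, inf]

Mod squares: a ≡ -19, b ≡ -10465. Check v ∈ {∞, 2, 3, 5, 7, 13, 19, 23}.
v=7: a=7^2·(≡2), b=7^-3·(≡6) mod 7; (2|7)=+1, (6|7)=-1; (−1)^{2·-3·3}·(+1)^-3·(-1)^2 = +1.
v=∞: -19 < 0 and -10465 < 0  ⇒  (a,b)_∞ = -1.
v=23: a=23^2·(≡8), b=23^3·(≡5) mod 23; (8|23)=+1, (5|23)=-1; (−1)^{2·3·11}·(+1)^3·(-1)^2 = +1.
v=2: v_2(a)=8, v_2(b)=0; units ≡ 5, 7 (mod 8); ε·ε+αω+βω = 0·1+8·0+0·1 ≡ 0  ⇒  (a,b)_2 = +1.
v=13: a=13^2·(≡7), b=13^3·(≡1) mod 13; (7|13)=-1, (1|13)=+1; (−1)^{2·3·6}·(-1)^3·(+1)^2 = -1.
v=3: a=3^0·(≡2), b=3^-10·(≡2) mod 3; (2|3)=-1, (2|3)=-1; (−1)^{0·-10·1}·(-1)^-10·(-1)^0 = +1.
v=19: a=19^3·(≡14), b=19^2·(≡4) mod 19; (14|19)=-1, (4|19)=+1; (−1)^{3·2·9}·(-1)^2·(+1)^3 = +1.
v=5: a=5^0·(≡4), b=5^3·(≡3) mod 5; (4|5)=+1, (3|5)=-1; (−1)^{0·3·2}·(+1)^3·(-1)^0 = +1.
(-19, -10465 / ℚ) ramifies at {13, ∞}: a division algebra.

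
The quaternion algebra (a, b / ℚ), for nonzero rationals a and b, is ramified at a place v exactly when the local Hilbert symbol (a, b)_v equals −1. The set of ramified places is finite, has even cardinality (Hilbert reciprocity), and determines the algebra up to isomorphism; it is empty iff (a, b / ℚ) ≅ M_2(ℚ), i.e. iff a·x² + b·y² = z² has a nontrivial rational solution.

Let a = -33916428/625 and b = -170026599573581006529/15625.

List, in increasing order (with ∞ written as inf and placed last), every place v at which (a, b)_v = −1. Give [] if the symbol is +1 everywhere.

[13, inf]

(a, b) ≡ (-19227, -262769) mod (ℚ^×)²; places V = {2, 3, 5, 7, 13, 17, 29, 41, ∞}.
(a,b)_2: α=2, β=0; u≡5, v≡7 (mod 8); ε(u)ε(v)=0·1, αω(v)=2·0, βω(u)=0·1; sum ≡ 0  ⇒  +1.
(a,b)_17: α=1, u≡8; β=3, v≡4 (mod 17); (8|17)=+1, (4|17)=+1; sign (−1)^0·+1^3·+1^1 = +1.
(a,b)_29: α=1, u≡6; β=3, v≡9 (mod 29); (6|29)=+1, (9|29)=+1; sign (−1)^0·+1^3·+1^1 = +1.
(a,b)_7: α=2, u≡1; β=4, v≡2 (mod 7); (1|7)=+1, (2|7)=+1; sign (−1)^0·+1^4·+1^2 = +1.
(a,b)_41: α=0, u≡33; β=1, v≡26 (mod 41); (33|41)=+1, (26|41)=-1; sign (−1)^0·+1^1·-1^0 = +1.
(a,b)_13: α=1, u≡1; β=3, v≡7 (mod 13); (1|13)=+1, (7|13)=-1; sign (−1)^0·+1^3·-1^1 = -1.
(a,b)_3: α=3, u≡2; β=8, v≡1 (mod 3); (2|3)=-1, (1|3)=+1; sign (−1)^0·-1^8·+1^3 = +1.
(a,b)_∞: sgn(-19227)=−, sgn(-262769)=−, so -1.
(a,b)_5: α=-4, u≡2; β=-6, v≡1 (mod 5); (2|5)=-1, (1|5)=+1; sign (−1)^0·-1^-6·+1^-4 = +1.
|Ram(-19227, -262769)| = 2, even; anisotropic at {13, ∞}.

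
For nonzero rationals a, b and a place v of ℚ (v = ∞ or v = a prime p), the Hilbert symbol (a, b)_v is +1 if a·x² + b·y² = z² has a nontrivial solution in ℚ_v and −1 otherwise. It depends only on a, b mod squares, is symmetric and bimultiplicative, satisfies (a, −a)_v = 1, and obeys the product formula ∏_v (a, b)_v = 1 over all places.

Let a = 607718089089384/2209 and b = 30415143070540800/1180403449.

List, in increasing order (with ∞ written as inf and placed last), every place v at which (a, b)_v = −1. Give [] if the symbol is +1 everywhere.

[3, 13]

(a, b) ≡ (89466, 1297257) mod (ℚ^×)²; places V = {2, 3, 5, 7, 11, 13, 17, 29, 31, 37, 43, 47, ∞}.
(a,b)_11: α=0, u≡1; β=2, v≡3 (mod 11); (1|11)=+1, (3|11)=+1; sign (−1)^0·+1^2·+1^0 = +1.
(a,b)_3: α=1, u≡2; β=3, v≡2 (mod 3); (2|3)=-1, (2|3)=-1; sign (−1)^1·-1^3·-1^1 = -1.
(a,b)_43: α=0, u≡22; β=-2, v≡26 (mod 43); (22|43)=-1, (26|43)=-1; sign (−1)^0·-1^-2·-1^0 = +1.
(a,b)_∞: sgn(89466)=+, sgn(1297257)=+, so +1.
(a,b)_29: α=4, u≡1; β=3, v≡10 (mod 29); (1|29)=+1, (10|29)=-1; sign (−1)^0·+1^3·-1^4 = +1.
(a,b)_31: α=1, u≡26; β=1, v≡7 (mod 31); (26|31)=-1, (7|31)=+1; sign (−1)^1·-1^1·+1^1 = +1.
(a,b)_2: α=3, β=10; u≡5, v≡1 (mod 8); ε(u)ε(v)=0·0, αω(v)=3·0, βω(u)=10·1; sum ≡ 0  ⇒  +1.
(a,b)_17: α=0, u≡3; β=-2, v≡1 (mod 17); (3|17)=-1, (1|17)=+1; sign (−1)^0·-1^-2·+1^0 = +1.
(a,b)_5: α=0, u≡1; β=2, v≡3 (mod 5); (1|5)=+1, (3|5)=-1; sign (−1)^0·+1^2·-1^0 = +1.
(a,b)_13: α=1, u≡6; β=1, v≡9 (mod 13); (6|13)=-1, (9|13)=+1; sign (−1)^0·-1^1·+1^1 = -1.
(a,b)_37: α=1, u≡14; β=1, v≡18 (mod 37); (14|37)=-1, (18|37)=-1; sign (−1)^0·-1^1·-1^1 = +1.
(a,b)_47: α=-2, u≡36; β=-2, v≡20 (mod 47); (36|47)=+1, (20|47)=-1; sign (−1)^0·+1^-2·-1^-2 = +1.
(a,b)_7: α=4, u≡6; β=0, v≡5 (mod 7); (6|7)=-1, (5|7)=-1; sign (−1)^0·-1^0·-1^4 = +1.
Ram(89466, 1297257) = {3, 13}; no ℚ_3-point on the conic.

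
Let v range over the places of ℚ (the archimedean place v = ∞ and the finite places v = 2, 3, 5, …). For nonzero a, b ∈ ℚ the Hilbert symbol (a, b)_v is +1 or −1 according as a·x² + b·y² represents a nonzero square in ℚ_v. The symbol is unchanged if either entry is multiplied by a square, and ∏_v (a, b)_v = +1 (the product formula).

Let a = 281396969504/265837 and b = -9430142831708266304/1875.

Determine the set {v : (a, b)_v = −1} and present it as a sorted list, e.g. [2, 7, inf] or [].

[3, 29]

Mod squares: a ≡ 329498, b ≡ -6783. Check v ∈ {∞, 2, 3, 5, 7, 11, 13, 17, 19, 23, 29}.
v=∞: 329498 > 0 and -6783 < 0  ⇒  (a,b)_∞ = +1.
v=29: a=29^1·(≡23), b=29^2·(≡15) mod 29; (23|29)=+1, (15|29)=-1; (−1)^{1·2·14}·(+1)^2·(-1)^1 = -1.
v=2: v_2(a)=5, v_2(b)=6; units ≡ 5, 1 (mod 8); ε·ε+αω+βω = 0·0+5·0+6·1 ≡ 0  ⇒  (a,b)_2 = +1.
v=23: a=23^1·(≡17), b=23^2·(≡3) mod 23; (17|23)=-1, (3|23)=+1; (−1)^{1·2·11}·(-1)^2·(+1)^1 = +1.
v=19: a=19^1·(≡15), b=19^3·(≡9) mod 19; (15|19)=-1, (9|19)=+1; (−1)^{1·3·9}·(-1)^3·(+1)^1 = +1.
v=11: a=11^-2·(≡3), b=11^0·(≡9) mod 11; (3|11)=+1, (9|11)=+1; (−1)^{-2·0·5}·(+1)^0·(+1)^-2 = +1.
v=7: a=7^4·(≡2), b=7^5·(≡2) mod 7; (2|7)=+1, (2|7)=+1; (−1)^{4·5·3}·(+1)^5·(+1)^4 = +1.
v=3: a=3^0·(≡2), b=3^-1·(≡1) mod 3; (2|3)=-1, (1|3)=+1; (−1)^{0·-1·1}·(-1)^-1·(+1)^0 = -1.
v=17: a=17^2·(≡9), b=17^1·(≡16) mod 17; (9|17)=+1, (16|17)=+1; (−1)^{2·1·8}·(+1)^1·(+1)^2 = +1.
v=13: a=13^-3·(≡10), b=13^2·(≡1) mod 13; (10|13)=+1, (1|13)=+1; (−1)^{-3·2·6}·(+1)^2·(+1)^-3 = +1.
v=5: a=5^0·(≡2), b=5^-4·(≡2) mod 5; (2|5)=-1, (2|5)=-1; (−1)^{0·-4·2}·(-1)^-4·(-1)^0 = +1.
Ram(329498, -6783) = {3, 29}; no ℚ_3-point on the conic.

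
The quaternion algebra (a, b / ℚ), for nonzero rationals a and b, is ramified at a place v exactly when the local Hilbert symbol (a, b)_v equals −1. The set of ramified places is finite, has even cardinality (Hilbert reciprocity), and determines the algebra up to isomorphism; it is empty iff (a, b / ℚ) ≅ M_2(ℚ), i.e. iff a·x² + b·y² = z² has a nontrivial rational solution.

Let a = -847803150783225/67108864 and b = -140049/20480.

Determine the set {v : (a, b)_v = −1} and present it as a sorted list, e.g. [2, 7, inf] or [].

[2, 13, 19, inf]

(a, b) ≡ (-1729, -8645) mod (ℚ^×)²; places V = {2, 3, 5, 7, 13, 19, ∞}.
(a,b)_13: α=3, u≡12; β=1, v≡6 (mod 13); (12|13)=+1, (6|13)=-1; sign (−1)^0·+1^1·-1^3 = -1.
(a,b)_7: α=3, u≡5; β=1, v≡4 (mod 7); (5|7)=-1, (4|7)=+1; sign (−1)^1·-1^1·+1^3 = +1.
(a,b)_∞: sgn(-1729)=−, sgn(-8645)=−, so -1.
(a,b)_5: α=2, u≡4; β=-1, v≡1 (mod 5); (4|5)=+1, (1|5)=+1; sign (−1)^0·+1^-1·+1^2 = +1.
(a,b)_3: α=8, u≡2; β=4, v≡1 (mod 3); (2|3)=-1, (1|3)=+1; sign (−1)^0·-1^4·+1^8 = +1.
(a,b)_19: α=3, u≡9; β=1, v≡9 (mod 19); (9|19)=+1, (9|19)=+1; sign (−1)^1·+1^1·+1^3 = -1.
(a,b)_2: α=-26, β=-12; u≡7, v≡3 (mod 8); ε(u)ε(v)=1·1, αω(v)=-26·1, βω(u)=-12·0; sum ≡ 1  ⇒  -1.
|Ram(-1729, -8645)| = 4, even; anisotropic at {2, 13, 19, ∞}.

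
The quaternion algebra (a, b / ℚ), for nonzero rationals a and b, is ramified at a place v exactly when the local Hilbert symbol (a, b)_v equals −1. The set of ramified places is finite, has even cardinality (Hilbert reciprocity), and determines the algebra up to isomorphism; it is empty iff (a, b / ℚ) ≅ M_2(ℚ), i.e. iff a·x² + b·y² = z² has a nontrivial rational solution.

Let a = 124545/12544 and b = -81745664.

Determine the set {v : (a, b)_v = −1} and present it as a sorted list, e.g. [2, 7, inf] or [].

(a, b) ≡ (345, -2639) mod (ℚ^×)²; places V = {2, 3, 5, 7, 11, 13, 19, 23, 29, ∞}.
(a,b)_3: α=1, u≡1; β=0, v≡1 (mod 3); (1|3)=+1, (1|3)=+1; sign (−1)^0·+1^0·+1^1 = +1.
(a,b)_2: α=-8, β=8; u≡1, v≡1 (mod 8); ε(u)ε(v)=0·0, αω(v)=-8·0, βω(u)=8·0; sum ≡ 0  ⇒  +1.
(a,b)_19: α=2, u≡15; β=0, v≡12 (mod 19); (15|19)=-1, (12|19)=-1; sign (−1)^0·-1^0·-1^2 = +1.
(a,b)_7: α=-2, u≡2; β=1, v≡1 (mod 7); (2|7)=+1, (1|7)=+1; sign (−1)^0·+1^1·+1^-2 = +1.
(a,b)_∞: sgn(345)=+, sgn(-2639)=−, so +1.
(a,b)_13: α=0, u≡8; β=1, v≡11 (mod 13); (8|13)=-1, (11|13)=-1; sign (−1)^0·-1^1·-1^0 = -1.
(a,b)_29: α=0, u≡3; β=1, v≡13 (mod 29); (3|29)=-1, (13|29)=+1; sign (−1)^0·-1^1·+1^0 = -1.
(a,b)_11: α=0, u≡9; β=2, v≡3 (mod 11); (9|11)=+1, (3|11)=+1; sign (−1)^0·+1^2·+1^0 = +1.
(a,b)_23: α=1, u≡19; β=0, v≡16 (mod 23); (19|23)=-1, (16|23)=+1; sign (−1)^0·-1^0·+1^1 = +1.
(a,b)_5: α=1, u≡1; β=0, v≡1 (mod 5); (1|5)=+1, (1|5)=+1; sign (−1)^0·+1^0·+1^1 = +1.
(345, -2639 / ℚ) ramifies at {13, 29}: a division algebra.

[13, 29]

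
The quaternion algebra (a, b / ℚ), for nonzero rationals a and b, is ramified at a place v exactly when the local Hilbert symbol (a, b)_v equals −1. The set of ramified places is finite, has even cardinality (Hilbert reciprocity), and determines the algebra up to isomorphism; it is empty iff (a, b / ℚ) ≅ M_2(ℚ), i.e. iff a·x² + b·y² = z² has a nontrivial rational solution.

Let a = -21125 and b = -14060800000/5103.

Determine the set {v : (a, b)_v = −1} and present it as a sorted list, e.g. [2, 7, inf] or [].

[2, 5, 13, inf]

Mod squares: a ≡ -5, b ≡ -910. Check v ∈ {∞, 2, 3, 5, 7, 13}.
v=7: a=7^0·(≡1), b=7^-1·(≡5) mod 7; (1|7)=+1, (5|7)=-1; (−1)^{0·-1·3}·(+1)^-1·(-1)^0 = +1.
v=∞: -5 < 0 and -910 < 0  ⇒  (a,b)_∞ = -1.
v=3: a=3^0·(≡1), b=3^-6·(≡2) mod 3; (1|3)=+1, (2|3)=-1; (−1)^{0·-6·1}·(+1)^-6·(-1)^0 = +1.
v=2: v_2(a)=0, v_2(b)=11; units ≡ 3, 1 (mod 8); ε·ε+αω+βω = 1·0+0·0+11·1 ≡ 1  ⇒  (a,b)_2 = -1.
v=5: a=5^3·(≡1), b=5^5·(≡3) mod 5; (1|5)=+1, (3|5)=-1; (−1)^{3·5·2}·(+1)^5·(-1)^3 = -1.
v=13: a=13^2·(≡5), b=13^3·(≡8) mod 13; (5|13)=-1, (8|13)=-1; (−1)^{2·3·6}·(-1)^3·(-1)^2 = -1.
|Ram(-5, -910)| = 4, even; anisotropic at {2, 5, 13, ∞}.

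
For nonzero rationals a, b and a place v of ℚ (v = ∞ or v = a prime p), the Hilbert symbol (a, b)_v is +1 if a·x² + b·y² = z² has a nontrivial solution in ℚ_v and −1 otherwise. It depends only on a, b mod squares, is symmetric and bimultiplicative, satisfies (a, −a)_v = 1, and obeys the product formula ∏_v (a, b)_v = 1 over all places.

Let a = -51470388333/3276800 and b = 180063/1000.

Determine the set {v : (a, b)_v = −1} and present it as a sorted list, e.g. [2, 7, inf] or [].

(a, b) ≡ (-4186, 2470) mod (ℚ^×)²; places V = {2, 3, 5, 7, 13, 19, 23, 29, ∞}.
(a,b)_2: α=-17, β=-3; u≡3, v≡3 (mod 8); ε(u)ε(v)=1·1, αω(v)=-17·1, βω(u)=-3·1; sum ≡ 1  ⇒  -1.
(a,b)_3: α=4, u≡2; β=6, v≡1 (mod 3); (2|3)=-1, (1|3)=+1; sign (−1)^0·-1^6·+1^4 = +1.
(a,b)_∞: sgn(-4186)=−, sgn(2470)=+, so +1.
(a,b)_29: α=2, u≡14; β=0, v≡25 (mod 29); (14|29)=-1, (25|29)=+1; sign (−1)^0·-1^0·+1^2 = +1.
(a,b)_7: α=1, u≡2; β=0, v≡5 (mod 7); (2|7)=+1, (5|7)=-1; sign (−1)^0·+1^0·-1^1 = -1.
(a,b)_13: α=1, u≡4; β=1, v≡7 (mod 13); (4|13)=+1, (7|13)=-1; sign (−1)^0·+1^1·-1^1 = -1.
(a,b)_19: α=2, u≡13; β=1, v≡6 (mod 19); (13|19)=-1, (6|19)=+1; sign (−1)^0·-1^1·+1^2 = -1.
(a,b)_5: α=-2, u≡1; β=-3, v≡1 (mod 5); (1|5)=+1, (1|5)=+1; sign (−1)^0·+1^-3·+1^-2 = +1.
(a,b)_23: α=1, u≡8; β=0, v≡8 (mod 23); (8|23)=+1, (8|23)=+1; sign (−1)^0·+1^0·+1^1 = +1.
|Ram(-4186, 2470)| = 4, even; anisotropic at {2, 7, 13, 19}.

[2, 7, 13, 19]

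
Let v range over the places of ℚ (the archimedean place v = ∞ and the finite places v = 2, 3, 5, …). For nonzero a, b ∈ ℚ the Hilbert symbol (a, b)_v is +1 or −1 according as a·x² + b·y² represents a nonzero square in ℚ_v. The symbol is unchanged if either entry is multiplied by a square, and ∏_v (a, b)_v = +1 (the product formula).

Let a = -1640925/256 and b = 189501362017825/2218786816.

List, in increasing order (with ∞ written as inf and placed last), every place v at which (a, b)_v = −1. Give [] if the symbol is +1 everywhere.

[17, 19]

(a, b) ≡ (-7293, 3553) mod (ℚ^×)²; places V = {2, 3, 5, 11, 13, 17, 19, 23, ∞}.
(a,b)_23: α=0, u≡11; β=-2, v≡21 (mod 23); (11|23)=-1, (21|23)=-1; sign (−1)^0·-1^-2·-1^0 = +1.
(a,b)_13: α=1, u≡2; β=2, v≡12 (mod 13); (2|13)=-1, (12|13)=+1; sign (−1)^0·-1^2·+1^1 = +1.
(a,b)_∞: sgn(-7293)=−, sgn(3553)=+, so +1.
(a,b)_5: α=2, u≡3; β=2, v≡3 (mod 5); (3|5)=-1, (3|5)=-1; sign (−1)^0·-1^2·-1^2 = +1.
(a,b)_11: α=1, u≡6; β=3, v≡5 (mod 11); (6|11)=-1, (5|11)=+1; sign (−1)^1·-1^3·+1^1 = +1.
(a,b)_2: α=-8, β=-22; u≡3, v≡1 (mod 8); ε(u)ε(v)=1·0, αω(v)=-8·0, βω(u)=-22·1; sum ≡ 0  ⇒  +1.
(a,b)_19: α=0, u≡18; β=3, v≡17 (mod 19); (18|19)=-1, (17|19)=+1; sign (−1)^0·-1^3·+1^0 = -1.
(a,b)_3: α=3, u≡2; β=0, v≡1 (mod 3); (2|3)=-1, (1|3)=+1; sign (−1)^0·-1^0·+1^3 = +1.
(a,b)_17: α=1, u≡1; β=3, v≡6 (mod 17); (1|17)=+1, (6|17)=-1; sign (−1)^0·+1^3·-1^1 = -1.
|Ram(-7293, 3553)| = 2, even; anisotropic at {17, 19}.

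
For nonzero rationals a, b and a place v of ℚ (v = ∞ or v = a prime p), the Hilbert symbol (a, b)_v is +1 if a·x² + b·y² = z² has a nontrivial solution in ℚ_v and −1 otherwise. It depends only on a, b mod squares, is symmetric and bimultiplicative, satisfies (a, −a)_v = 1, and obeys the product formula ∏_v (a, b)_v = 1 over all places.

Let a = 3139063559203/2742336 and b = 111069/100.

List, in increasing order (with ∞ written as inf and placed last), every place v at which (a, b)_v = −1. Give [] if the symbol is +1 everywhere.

[7, 11, 31, 43]

Mod squares: a ≡ 425227, b ≡ 12341. Check v ∈ {∞, 2, 3, 5, 7, 11, 13, 19, 23, 29, 31, 41, 43}.
v=13: a=13^2·(≡3), b=13^0·(≡4) mod 13; (3|13)=+1, (4|13)=+1; (−1)^{2·0·6}·(+1)^0·(+1)^2 = +1.
v=7: a=7^0·(≡6), b=7^1·(≡6) mod 7; (6|7)=-1, (6|7)=-1; (−1)^{0·1·3}·(-1)^1·(-1)^0 = -1.
v=5: a=5^0·(≡3), b=5^-2·(≡1) mod 5; (3|5)=-1, (1|5)=+1; (−1)^{0·-2·2}·(-1)^-2·(+1)^0 = +1.
v=41: a=41^0·(≡5), b=41^1·(≡7) mod 41; (5|41)=+1, (7|41)=-1; (−1)^{0·1·20}·(+1)^1·(-1)^0 = +1.
v=29: a=29^1·(≡17), b=29^0·(≡20) mod 29; (17|29)=-1, (20|29)=+1; (−1)^{1·0·14}·(-1)^0·(+1)^1 = +1.
v=11: a=11^3·(≡3), b=11^0·(≡2) mod 11; (3|11)=+1, (2|11)=-1; (−1)^{3·0·5}·(+1)^0·(-1)^3 = -1.
v=31: a=31^1·(≡30), b=31^0·(≡26) mod 31; (30|31)=-1, (26|31)=-1; (−1)^{1·0·15}·(-1)^0·(-1)^1 = -1.
v=∞: 425227 > 0 and 12341 > 0  ⇒  (a,b)_∞ = +1.
v=19: a=19^2·(≡6), b=19^0·(≡18) mod 19; (6|19)=+1, (18|19)=-1; (−1)^{2·0·9}·(+1)^0·(-1)^2 = +1.
v=3: a=3^-4·(≡1), b=3^2·(≡2) mod 3; (1|3)=+1, (2|3)=-1; (−1)^{-4·2·1}·(+1)^2·(-1)^-4 = +1.
v=43: a=43^1·(≡2), b=43^1·(≡34) mod 43; (2|43)=-1, (34|43)=-1; (−1)^{1·1·21}·(-1)^1·(-1)^1 = -1.
v=23: a=23^-2·(≡3), b=23^0·(≡6) mod 23; (3|23)=+1, (6|23)=+1; (−1)^{-2·0·11}·(+1)^0·(+1)^-2 = +1.
v=2: v_2(a)=-6, v_2(b)=-2; units ≡ 3, 5 (mod 8); ε·ε+αω+βω = 1·0+-6·1+-2·1 ≡ 0  ⇒  (a,b)_2 = +1.
(425227, 12341 / ℚ) ramifies at {7, 11, 31, 43}: a division algebra.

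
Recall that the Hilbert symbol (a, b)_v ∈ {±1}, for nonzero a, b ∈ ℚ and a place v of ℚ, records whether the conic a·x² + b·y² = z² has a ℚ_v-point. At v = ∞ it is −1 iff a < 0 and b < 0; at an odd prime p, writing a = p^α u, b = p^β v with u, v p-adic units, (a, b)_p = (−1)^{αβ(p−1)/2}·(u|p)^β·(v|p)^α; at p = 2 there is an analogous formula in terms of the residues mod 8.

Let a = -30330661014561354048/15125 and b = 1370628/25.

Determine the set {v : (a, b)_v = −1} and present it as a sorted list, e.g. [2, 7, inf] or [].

[5, 17]

(a, b) ≡ (-2242385, 777) mod (ℚ^×)²; places V = {2, 3, 5, 7, 11, 17, 23, 31, 37, ∞}.
(a,b)_∞: sgn(-2242385)=−, sgn(777)=+, so +1.
(a,b)_7: α=6, u≡4; β=3, v≡5 (mod 7); (4|7)=+1, (5|7)=-1; sign (−1)^0·+1^3·-1^6 = +1.
(a,b)_31: α=1, u≡20; β=0, v≡1 (mod 31); (20|31)=+1, (1|31)=+1; sign (−1)^0·+1^0·+1^1 = +1.
(a,b)_17: α=1, u≡13; β=0, v≡11 (mod 17); (13|17)=+1, (11|17)=-1; sign (−1)^0·+1^0·-1^1 = -1.
(a,b)_23: α=1, u≡18; β=0, v≡6 (mod 23); (18|23)=+1, (6|23)=+1; sign (−1)^0·+1^0·+1^1 = +1.
(a,b)_3: α=8, u≡1; β=3, v≡1 (mod 3); (1|3)=+1, (1|3)=+1; sign (−1)^0·+1^3·+1^8 = +1.
(a,b)_11: α=-2, u≡9; β=0, v≡2 (mod 11); (9|11)=+1, (2|11)=-1; sign (−1)^0·+1^0·-1^-2 = +1.
(a,b)_37: α=3, u≡4; β=1, v≡21 (mod 37); (4|37)=+1, (21|37)=+1; sign (−1)^0·+1^1·+1^3 = +1.
(a,b)_5: α=-3, u≡2; β=-2, v≡3 (mod 5); (2|5)=-1, (3|5)=-1; sign (−1)^0·-1^-2·-1^-3 = -1.
(a,b)_2: α=6, β=2; u≡7, v≡1 (mod 8); ε(u)ε(v)=1·0, αω(v)=6·0, βω(u)=2·0; sum ≡ 0  ⇒  +1.
|Ram(-2242385, 777)| = 2, even; anisotropic at {5, 17}.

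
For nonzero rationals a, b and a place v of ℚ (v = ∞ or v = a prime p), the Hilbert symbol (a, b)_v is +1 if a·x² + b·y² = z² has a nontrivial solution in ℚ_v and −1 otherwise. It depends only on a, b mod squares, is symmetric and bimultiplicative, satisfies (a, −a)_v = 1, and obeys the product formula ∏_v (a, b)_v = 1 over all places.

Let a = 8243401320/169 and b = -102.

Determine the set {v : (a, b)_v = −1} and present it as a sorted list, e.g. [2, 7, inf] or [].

Mod squares: a ≡ 330, b ≡ -102. Check v ∈ {∞, 2, 3, 5, 7, 11, 13, 17}.
v=7: a=7^4·(≡2), b=7^0·(≡3) mod 7; (2|7)=+1, (3|7)=-1; (−1)^{4·0·3}·(+1)^0·(-1)^4 = +1.
v=5: a=5^1·(≡1), b=5^0·(≡3) mod 5; (1|5)=+1, (3|5)=-1; (−1)^{1·0·2}·(+1)^0·(-1)^1 = -1.
v=∞: 330 > 0 and -102 < 0  ⇒  (a,b)_∞ = +1.
v=3: a=3^3·(≡2), b=3^1·(≡2) mod 3; (2|3)=-1, (2|3)=-1; (−1)^{3·1·1}·(-1)^1·(-1)^3 = -1.
v=2: v_2(a)=3, v_2(b)=1; units ≡ 5, 5 (mod 8); ε·ε+αω+βω = 0·0+3·1+1·1 ≡ 0  ⇒  (a,b)_2 = +1.
v=13: a=13^-2·(≡11), b=13^0·(≡2) mod 13; (11|13)=-1, (2|13)=-1; (−1)^{-2·0·6}·(-1)^0·(-1)^-2 = +1.
v=11: a=11^1·(≡10), b=11^0·(≡8) mod 11; (10|11)=-1, (8|11)=-1; (−1)^{1·0·5}·(-1)^0·(-1)^1 = -1.
v=17: a=17^2·(≡12), b=17^1·(≡11) mod 17; (12|17)=-1, (11|17)=-1; (−1)^{2·1·8}·(-1)^1·(-1)^2 = -1.
|Ram(330, -102)| = 4, even; anisotropic at {3, 5, 11, 17}.

[3, 5, 11, 17]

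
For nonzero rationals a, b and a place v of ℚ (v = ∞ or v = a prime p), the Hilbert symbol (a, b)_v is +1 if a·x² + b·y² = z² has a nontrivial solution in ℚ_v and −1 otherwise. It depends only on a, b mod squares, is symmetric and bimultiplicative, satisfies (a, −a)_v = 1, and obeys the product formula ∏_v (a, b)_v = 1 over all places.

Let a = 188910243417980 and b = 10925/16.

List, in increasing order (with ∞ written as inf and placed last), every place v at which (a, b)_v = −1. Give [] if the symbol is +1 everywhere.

Mod squares: a ≡ 1295, b ≡ 437. Check v ∈ {∞, 2, 5, 7, 19, 23, 37}.
v=37: a=37^1·(≡32), b=37^0·(≡33) mod 37; (32|37)=-1, (33|37)=+1; (−1)^{1·0·18}·(-1)^0·(+1)^1 = +1.
v=2: v_2(a)=2, v_2(b)=-4; units ≡ 7, 5 (mod 8); ε·ε+αω+βω = 1·0+2·1+-4·0 ≡ 0  ⇒  (a,b)_2 = +1.
v=5: a=5^1·(≡1), b=5^2·(≡2) mod 5; (1|5)=+1, (2|5)=-1; (−1)^{1·2·2}·(+1)^2·(-1)^1 = -1.
v=7: a=7^1·(≡6), b=7^0·(≡6) mod 7; (6|7)=-1, (6|7)=-1; (−1)^{1·0·3}·(-1)^0·(-1)^1 = -1.
v=19: a=19^4·(≡13), b=19^1·(≡11) mod 19; (13|19)=-1, (11|19)=+1; (−1)^{4·1·9}·(-1)^1·(+1)^4 = -1.
v=23: a=23^4·(≡15), b=23^1·(≡11) mod 23; (15|23)=-1, (11|23)=-1; (−1)^{4·1·11}·(-1)^1·(-1)^4 = -1.
v=∞: 1295 > 0 and 437 > 0  ⇒  (a,b)_∞ = +1.
|Ram(1295, 437)| = 4, even; anisotropic at {5, 7, 19, 23}.

[5, 7, 19, 23]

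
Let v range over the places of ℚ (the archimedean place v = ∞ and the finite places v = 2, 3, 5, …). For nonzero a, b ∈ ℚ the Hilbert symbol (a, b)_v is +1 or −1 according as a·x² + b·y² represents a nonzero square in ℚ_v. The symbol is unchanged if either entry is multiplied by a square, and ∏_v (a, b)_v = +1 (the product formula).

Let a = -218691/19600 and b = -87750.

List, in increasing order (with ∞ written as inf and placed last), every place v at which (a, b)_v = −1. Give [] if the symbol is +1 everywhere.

(a, b) ≡ (-11, -390) mod (ℚ^×)²; places V = {2, 3, 5, 7, 11, 13, 47, ∞}.
(a,b)_2: α=-4, β=1; u≡5, v≡5 (mod 8); ε(u)ε(v)=0·0, αω(v)=-4·1, βω(u)=1·1; sum ≡ 1  ⇒  -1.
(a,b)_7: α=-2, u≡3; β=0, v≡2 (mod 7); (3|7)=-1, (2|7)=+1; sign (−1)^0·-1^0·+1^-2 = +1.
(a,b)_13: α=0, u≡11; β=1, v≡10 (mod 13); (11|13)=-1, (10|13)=+1; sign (−1)^0·-1^1·+1^0 = -1.
(a,b)_5: α=-2, u≡1; β=3, v≡3 (mod 5); (1|5)=+1, (3|5)=-1; sign (−1)^0·+1^3·-1^-2 = +1.
(a,b)_11: α=1, u≡2; β=0, v≡8 (mod 11); (2|11)=-1, (8|11)=-1; sign (−1)^0·-1^0·-1^1 = -1.
(a,b)_47: α=2, u≡42; β=0, v≡46 (mod 47); (42|47)=+1, (46|47)=-1; sign (−1)^0·+1^0·-1^2 = +1.
(a,b)_∞: sgn(-11)=−, sgn(-390)=−, so -1.
(a,b)_3: α=2, u≡1; β=3, v≡2 (mod 3); (1|3)=+1, (2|3)=-1; sign (−1)^0·+1^3·-1^2 = +1.
|Ram(-11, -390)| = 4, even; anisotropic at {2, 11, 13, ∞}.

[2, 11, 13, inf]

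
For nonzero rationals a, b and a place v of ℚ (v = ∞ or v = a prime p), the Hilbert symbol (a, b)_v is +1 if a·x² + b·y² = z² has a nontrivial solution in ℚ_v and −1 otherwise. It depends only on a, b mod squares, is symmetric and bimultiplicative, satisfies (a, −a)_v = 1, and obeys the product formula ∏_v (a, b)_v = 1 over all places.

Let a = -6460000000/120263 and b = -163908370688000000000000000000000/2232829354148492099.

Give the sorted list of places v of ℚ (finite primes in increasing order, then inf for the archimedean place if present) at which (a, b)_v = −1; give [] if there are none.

[13, inf]

(a, b) ≡ (-230945, -1870) mod (ℚ^×)²; places V = {2, 5, 7, 11, 13, 17, 19, 29, ∞}.
(a,b)_5: α=7, u≡4; β=21, v≡1 (mod 5); (4|5)=+1, (1|5)=+1; sign (−1)^0·+1^21·+1^7 = +1.
(a,b)_7: α=0, u≡5; β=-4, v≡5 (mod 7); (5|7)=-1, (5|7)=-1; sign (−1)^0·-1^-4·-1^0 = +1.
(a,b)_13: α=-1, u≡5; β=-2, v≡7 (mod 13); (5|13)=-1, (7|13)=-1; sign (−1)^0·-1^-2·-1^-1 = -1.
(a,b)_11: α=-1, u≡3; β=-1, v≡2 (mod 11); (3|11)=+1, (2|11)=-1; sign (−1)^1·+1^-1·-1^-1 = +1.
(a,b)_29: α=-2, u≡10; β=-8, v≡26 (mod 29); (10|29)=-1, (26|29)=-1; sign (−1)^0·-1^-8·-1^-2 = +1.
(a,b)_17: α=1, u≡13; β=3, v≡4 (mod 17); (13|17)=+1, (4|17)=+1; sign (−1)^0·+1^3·+1^1 = +1.
(a,b)_∞: sgn(-230945)=−, sgn(-1870)=−, so -1.
(a,b)_2: α=8, β=29; u≡7, v≡1 (mod 8); ε(u)ε(v)=1·0, αω(v)=8·0, βω(u)=29·0; sum ≡ 0  ⇒  +1.
(a,b)_19: α=1, u≡5; β=4, v≡7 (mod 19); (5|19)=+1, (7|19)=+1; sign (−1)^0·+1^4·+1^1 = +1.
|Ram(-230945, -1870)| = 2, even; anisotropic at {13, ∞}.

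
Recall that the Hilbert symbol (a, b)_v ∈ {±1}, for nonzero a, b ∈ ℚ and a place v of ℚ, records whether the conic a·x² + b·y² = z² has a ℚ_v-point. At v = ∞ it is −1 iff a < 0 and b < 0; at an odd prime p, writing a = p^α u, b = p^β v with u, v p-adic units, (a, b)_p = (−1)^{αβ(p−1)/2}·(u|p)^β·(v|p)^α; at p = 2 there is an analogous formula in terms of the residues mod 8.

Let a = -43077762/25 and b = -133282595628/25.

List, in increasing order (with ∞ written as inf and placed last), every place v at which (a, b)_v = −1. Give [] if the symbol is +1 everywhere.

[2, 7, 13, inf]

Mod squares: a ≡ -2, b ≡ -1547. Check v ∈ {∞, 2, 3, 5, 7, 13, 17}.
v=7: a=7^2·(≡5), b=7^3·(≡5) mod 7; (5|7)=-1, (5|7)=-1; (−1)^{2·3·3}·(-1)^3·(-1)^2 = -1.
v=2: v_2(a)=1, v_2(b)=2; units ≡ 7, 5 (mod 8); ε·ε+αω+βω = 1·0+1·1+2·0 ≡ 1  ⇒  (a,b)_2 = -1.
v=5: a=5^-2·(≡3), b=5^-2·(≡2) mod 5; (3|5)=-1, (2|5)=-1; (−1)^{-2·-2·2}·(-1)^-2·(-1)^-2 = +1.
v=3: a=3^2·(≡1), b=3^2·(≡1) mod 3; (1|3)=+1, (1|3)=+1; (−1)^{2·2·1}·(+1)^2·(+1)^2 = +1.
v=17: a=17^2·(≡4), b=17^3·(≡14) mod 17; (4|17)=+1, (14|17)=-1; (−1)^{2·3·8}·(+1)^3·(-1)^2 = +1.
v=13: a=13^2·(≡7), b=13^3·(≡2) mod 13; (7|13)=-1, (2|13)=-1; (−1)^{2·3·6}·(-1)^3·(-1)^2 = -1.
v=∞: -2 < 0 and -1547 < 0  ⇒  (a,b)_∞ = -1.
(-2, -1547 / ℚ) ramifies at {2, 7, 13, ∞}: a division algebra.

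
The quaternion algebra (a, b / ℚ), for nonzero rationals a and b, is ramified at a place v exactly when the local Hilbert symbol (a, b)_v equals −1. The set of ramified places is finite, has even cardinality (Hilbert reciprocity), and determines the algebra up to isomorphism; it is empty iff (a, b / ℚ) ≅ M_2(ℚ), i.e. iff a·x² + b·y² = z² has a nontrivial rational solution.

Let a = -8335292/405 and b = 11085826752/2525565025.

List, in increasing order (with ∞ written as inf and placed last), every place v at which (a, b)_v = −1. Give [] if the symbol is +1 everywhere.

[3, 5, 11, 23]

(a, b) ≡ (-115, 113883) mod (ℚ^×)²; places V = {2, 3, 5, 7, 11, 13, 17, 19, 23, 29, 43, ∞}.
(a,b)_19: α=0, u≡14; β=-2, v≡7 (mod 19); (14|19)=-1, (7|19)=+1; sign (−1)^0·-1^-2·+1^0 = +1.
(a,b)_7: α=2, u≡1; β=1, v≡4 (mod 7); (1|7)=+1, (4|7)=+1; sign (−1)^0·+1^1·+1^2 = +1.
(a,b)_43: α=2, u≡41; β=0, v≡30 (mod 43); (41|43)=+1, (30|43)=-1; sign (−1)^0·+1^0·-1^2 = +1.
(a,b)_5: α=-1, u≡3; β=-2, v≡2 (mod 5); (3|5)=-1, (2|5)=-1; sign (−1)^0·-1^-2·-1^-1 = -1.
(a,b)_11: α=0, u≡10; β=1, v≡2 (mod 11); (10|11)=-1, (2|11)=-1; sign (−1)^0·-1^1·-1^0 = -1.
(a,b)_13: α=0, u≡11; β=2, v≡10 (mod 13); (11|13)=-1, (10|13)=+1; sign (−1)^0·-1^2·+1^0 = +1.
(a,b)_3: α=-4, u≡2; β=3, v≡2 (mod 3); (2|3)=-1, (2|3)=-1; sign (−1)^0·-1^3·-1^-4 = -1.
(a,b)_17: α=0, u≡13; β=1, v≡4 (mod 17); (13|17)=+1, (4|17)=+1; sign (−1)^0·+1^1·+1^0 = +1.
(a,b)_23: α=1, u≡12; β=-4, v≡14 (mod 23); (12|23)=+1, (14|23)=-1; sign (−1)^0·+1^-4·-1^1 = -1.
(a,b)_∞: sgn(-115)=−, sgn(113883)=+, so +1.
(a,b)_29: α=0, u≡25; β=1, v≡2 (mod 29); (25|29)=+1, (2|29)=-1; sign (−1)^0·+1^1·-1^0 = +1.
(a,b)_2: α=2, β=6; u≡5, v≡3 (mod 8); ε(u)ε(v)=0·1, αω(v)=2·1, βω(u)=6·1; sum ≡ 0  ⇒  +1.
|Ram(-115, 113883)| = 4, even; anisotropic at {3, 5, 11, 23}.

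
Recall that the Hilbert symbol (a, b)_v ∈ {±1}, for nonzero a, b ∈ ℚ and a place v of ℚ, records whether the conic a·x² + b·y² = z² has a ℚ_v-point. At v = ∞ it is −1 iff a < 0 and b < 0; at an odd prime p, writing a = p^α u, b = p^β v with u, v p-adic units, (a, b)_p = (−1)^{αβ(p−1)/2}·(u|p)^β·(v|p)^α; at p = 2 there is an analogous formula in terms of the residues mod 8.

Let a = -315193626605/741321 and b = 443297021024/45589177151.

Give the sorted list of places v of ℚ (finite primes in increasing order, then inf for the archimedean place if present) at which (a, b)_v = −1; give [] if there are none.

[2, 7, 17, 29]

Mod squares: a ≡ -91205, b ≡ 95914. Check v ∈ {∞, 2, 3, 5, 7, 11, 13, 17, 23, 29, 31, 37, 41}.
v=31: a=31^0·(≡5), b=31^1·(≡19) mod 31; (5|31)=+1, (19|31)=+1; (−1)^{0·1·15}·(+1)^1·(+1)^0 = +1.
v=5: a=5^1·(≡4), b=5^0·(≡4) mod 5; (4|5)=+1, (4|5)=+1; (−1)^{1·0·2}·(+1)^0·(+1)^1 = +1.
v=7: a=7^-2·(≡5), b=7^-1·(≡6) mod 7; (5|7)=-1, (6|7)=-1; (−1)^{-2·-1·3}·(-1)^-1·(-1)^-2 = -1.
v=2: v_2(a)=0, v_2(b)=5; units ≡ 3, 5 (mod 8); ε·ε+αω+βω = 1·0+0·1+5·1 ≡ 1  ⇒  (a,b)_2 = -1.
v=41: a=41^-2·(≡18), b=41^2·(≡26) mod 41; (18|41)=+1, (26|41)=-1; (−1)^{-2·2·20}·(+1)^2·(-1)^-2 = +1.
v=3: a=3^-2·(≡1), b=3^0·(≡1) mod 3; (1|3)=+1, (1|3)=+1; (−1)^{-2·0·1}·(+1)^0·(+1)^-2 = +1.
v=∞: -91205 < 0 and 95914 > 0  ⇒  (a,b)_∞ = +1.
v=23: a=23^0·(≡3), b=23^-4·(≡9) mod 23; (3|23)=+1, (9|23)=+1; (−1)^{0·-4·11}·(+1)^-4·(+1)^0 = +1.
v=17: a=17^1·(≡7), b=17^-1·(≡15) mod 17; (7|17)=-1, (15|17)=+1; (−1)^{1·-1·8}·(-1)^-1·(+1)^1 = -1.
v=37: a=37^1·(≡18), b=37^-2·(≡26) mod 37; (18|37)=-1, (26|37)=+1; (−1)^{1·-2·18}·(-1)^-2·(+1)^1 = +1.
v=29: a=29^1·(≡5), b=29^0·(≡3) mod 29; (5|29)=+1, (3|29)=-1; (−1)^{1·0·14}·(+1)^0·(-1)^1 = -1.
v=13: a=13^4·(≡10), b=13^3·(≡7) mod 13; (10|13)=+1, (7|13)=-1; (−1)^{4·3·6}·(+1)^3·(-1)^4 = +1.
v=11: a=11^2·(≡10), b=11^2·(≡1) mod 11; (10|11)=-1, (1|11)=+1; (−1)^{2·2·5}·(-1)^2·(+1)^2 = +1.
|Ram(-91205, 95914)| = 4, even; anisotropic at {2, 7, 17, 29}.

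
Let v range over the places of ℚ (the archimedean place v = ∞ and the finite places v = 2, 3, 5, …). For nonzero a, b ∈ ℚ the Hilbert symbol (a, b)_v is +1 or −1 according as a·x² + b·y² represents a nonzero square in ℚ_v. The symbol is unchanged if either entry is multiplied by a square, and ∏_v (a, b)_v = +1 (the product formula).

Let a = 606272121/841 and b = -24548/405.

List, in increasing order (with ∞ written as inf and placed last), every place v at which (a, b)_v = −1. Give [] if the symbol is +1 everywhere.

(a, b) ≡ (4921, -85) mod (ℚ^×)²; places V = {2, 3, 5, 7, 13, 17, 19, 29, 37, ∞}.
(a,b)_19: α=1, u≡12; β=2, v≡14 (mod 19); (12|19)=-1, (14|19)=-1; sign (−1)^0·-1^2·-1^1 = -1.
(a,b)_17: α=0, u≡2; β=1, v≡11 (mod 17); (2|17)=+1, (11|17)=-1; sign (−1)^0·+1^1·-1^0 = +1.
(a,b)_29: α=-2, u≡6; β=0, v≡14 (mod 29); (6|29)=+1, (14|29)=-1; sign (−1)^0·+1^0·-1^-2 = +1.
(a,b)_2: α=0, β=2; u≡1, v≡3 (mod 8); ε(u)ε(v)=0·1, αω(v)=0·1, βω(u)=2·0; sum ≡ 0  ⇒  +1.
(a,b)_13: α=2, u≡8; β=0, v≡11 (mod 13); (8|13)=-1, (11|13)=-1; sign (−1)^0·-1^0·-1^2 = +1.
(a,b)_3: α=6, u≡1; β=-4, v≡2 (mod 3); (1|3)=+1, (2|3)=-1; sign (−1)^0·+1^-4·-1^6 = +1.
(a,b)_37: α=1, u≡5; β=0, v≡27 (mod 37); (5|37)=-1, (27|37)=+1; sign (−1)^0·-1^0·+1^1 = +1.
(a,b)_7: α=1, u≡3; β=0, v≡6 (mod 7); (3|7)=-1, (6|7)=-1; sign (−1)^0·-1^0·-1^1 = -1.
(a,b)_∞: sgn(4921)=+, sgn(-85)=−, so +1.
(a,b)_5: α=0, u≡1; β=-1, v≡2 (mod 5); (1|5)=+1, (2|5)=-1; sign (−1)^0·+1^-1·-1^0 = +1.
|Ram(4921, -85)| = 2, even; anisotropic at {7, 19}.

[7, 19]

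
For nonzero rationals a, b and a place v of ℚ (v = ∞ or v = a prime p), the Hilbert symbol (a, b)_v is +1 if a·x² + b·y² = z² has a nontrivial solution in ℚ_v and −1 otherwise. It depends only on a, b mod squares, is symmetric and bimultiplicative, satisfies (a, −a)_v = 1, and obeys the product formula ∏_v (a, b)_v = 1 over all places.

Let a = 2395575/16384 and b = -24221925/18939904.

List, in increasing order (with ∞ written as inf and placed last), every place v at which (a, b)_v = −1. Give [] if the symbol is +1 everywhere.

Mod squares: a ≡ 7, b ≡ -13. Check v ∈ {∞, 2, 3, 5, 7, 13, 17}.
v=5: a=5^2·(≡2), b=5^2·(≡2) mod 5; (2|5)=-1, (2|5)=-1; (−1)^{2·2·2}·(-1)^2·(-1)^2 = +1.
v=∞: 7 > 0 and -13 < 0  ⇒  (a,b)_∞ = +1.
v=7: a=7^1·(≡4), b=7^2·(≡2) mod 7; (4|7)=+1, (2|7)=+1; (−1)^{1·2·3}·(+1)^2·(+1)^1 = +1.
v=17: a=17^0·(≡12), b=17^-2·(≡15) mod 17; (12|17)=-1, (15|17)=+1; (−1)^{0·-2·8}·(-1)^-2·(+1)^0 = +1.
v=2: v_2(a)=-14, v_2(b)=-16; units ≡ 7, 3 (mod 8); ε·ε+αω+βω = 1·1+-14·1+-16·0 ≡ 1  ⇒  (a,b)_2 = -1.
v=3: a=3^4·(≡1), b=3^2·(≡2) mod 3; (1|3)=+1, (2|3)=-1; (−1)^{4·2·1}·(+1)^2·(-1)^4 = +1.
v=13: a=13^2·(≡11), b=13^3·(≡10) mod 13; (11|13)=-1, (10|13)=+1; (−1)^{2·3·6}·(-1)^3·(+1)^2 = -1.
(7, -13 / ℚ) ramifies at {2, 13}: a division algebra.

[2, 13]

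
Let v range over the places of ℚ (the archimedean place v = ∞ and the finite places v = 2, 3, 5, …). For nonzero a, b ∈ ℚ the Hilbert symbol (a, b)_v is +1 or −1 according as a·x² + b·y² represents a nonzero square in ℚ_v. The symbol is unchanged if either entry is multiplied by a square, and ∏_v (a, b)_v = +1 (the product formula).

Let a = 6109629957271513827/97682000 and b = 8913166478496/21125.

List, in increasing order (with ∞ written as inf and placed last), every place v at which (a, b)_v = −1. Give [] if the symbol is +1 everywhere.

(a, b) ≡ (1015, 8930) mod (ℚ^×)²; places V = {2, 3, 5, 7, 11, 13, 17, 19, 29, 47, ∞}.
(a,b)_47: α=2, u≡12; β=1, v≡7 (mod 47); (12|47)=+1, (7|47)=+1; sign (−1)^0·+1^1·+1^2 = +1.
(a,b)_3: α=2, u≡1; β=2, v≡2 (mod 3); (1|3)=+1, (2|3)=-1; sign (−1)^0·+1^2·-1^2 = +1.
(a,b)_29: α=5, u≡25; β=4, v≡14 (mod 29); (25|29)=+1, (14|29)=-1; sign (−1)^0·+1^4·-1^5 = -1.
(a,b)_17: α=-2, u≡11; β=0, v≡12 (mod 17); (11|17)=-1, (12|17)=-1; sign (−1)^0·-1^0·-1^-2 = +1.
(a,b)_5: α=-3, u≡2; β=-3, v≡4 (mod 5); (2|5)=-1, (4|5)=+1; sign (−1)^0·-1^-3·+1^-3 = -1.
(a,b)_2: α=-4, β=5; u≡7, v≡1 (mod 8); ε(u)ε(v)=1·0, αω(v)=-4·0, βω(u)=5·0; sum ≡ 0  ⇒  +1.
(a,b)_13: α=-2, u≡9; β=-2, v≡9 (mod 13); (9|13)=+1, (9|13)=+1; sign (−1)^0·+1^-2·+1^-2 = +1.
(a,b)_19: α=2, u≡12; β=1, v≡14 (mod 19); (12|19)=-1, (14|19)=-1; sign (−1)^0·-1^1·-1^2 = -1.
(a,b)_7: α=3, u≡5; β=2, v≡3 (mod 7); (5|7)=-1, (3|7)=-1; sign (−1)^0·-1^2·-1^3 = -1.
(a,b)_∞: sgn(1015)=+, sgn(8930)=+, so +1.
(a,b)_11: α=2, u≡3; β=0, v≡1 (mod 11); (3|11)=+1, (1|11)=+1; sign (−1)^0·+1^0·+1^2 = +1.
|Ram(1015, 8930)| = 4, even; anisotropic at {5, 7, 19, 29}.

[5, 7, 19, 29]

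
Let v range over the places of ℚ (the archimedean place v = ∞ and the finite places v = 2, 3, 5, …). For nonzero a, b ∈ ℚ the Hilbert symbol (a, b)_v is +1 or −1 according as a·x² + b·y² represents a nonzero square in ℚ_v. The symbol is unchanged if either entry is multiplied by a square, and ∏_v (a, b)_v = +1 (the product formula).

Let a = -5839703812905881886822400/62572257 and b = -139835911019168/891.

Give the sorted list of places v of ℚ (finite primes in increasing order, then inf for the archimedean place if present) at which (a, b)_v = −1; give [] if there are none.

[3, 13, 31, 47, 53, inf]

Mod squares: a ≡ -15873, b ≡ -817152622. Check v ∈ {∞, 2, 3, 5, 7, 11, 13, 17, 31, 37, 47, 53}.
v=47: a=47^2·(≡31), b=47^1·(≡4) mod 47; (31|47)=-1, (4|47)=+1; (−1)^{2·1·23}·(-1)^1·(+1)^2 = -1.
v=∞: -15873 < 0 and -817152622 < 0  ⇒  (a,b)_∞ = -1.
v=7: a=7^6·(≡5), b=7^6·(≡2) mod 7; (5|7)=-1, (2|7)=+1; (−1)^{6·6·3}·(-1)^6·(+1)^6 = +1.
v=31: a=31^2·(≡21), b=31^1·(≡26) mod 31; (21|31)=-1, (26|31)=-1; (−1)^{2·1·15}·(-1)^1·(-1)^2 = -1.
v=17: a=17^-2·(≡6), b=17^0·(≡5) mod 17; (6|17)=-1, (5|17)=-1; (−1)^{-2·0·8}·(-1)^0·(-1)^-2 = +1.
v=5: a=5^2·(≡2), b=5^0·(≡2) mod 5; (2|5)=-1, (2|5)=-1; (−1)^{2·0·2}·(-1)^0·(-1)^2 = +1.
v=53: a=53^2·(≡31), b=53^1·(≡28) mod 53; (31|53)=-1, (28|53)=+1; (−1)^{2·1·26}·(-1)^1·(+1)^2 = -1.
v=3: a=3^-9·(≡1), b=3^-4·(≡2) mod 3; (1|3)=+1, (2|3)=-1; (−1)^{-9·-4·1}·(+1)^-4·(-1)^-9 = -1.
v=2: v_2(a)=12, v_2(b)=5; units ≡ 7, 1 (mod 8); ε·ε+αω+βω = 1·0+12·0+5·0 ≡ 0  ⇒  (a,b)_2 = +1.
v=11: a=11^-1·(≡4), b=11^-1·(≡8) mod 11; (4|11)=+1, (8|11)=-1; (−1)^{-1·-1·5}·(+1)^-1·(-1)^-1 = +1.
v=13: a=13^3·(≡4), b=13^1·(≡2) mod 13; (4|13)=+1, (2|13)=-1; (−1)^{3·1·6}·(+1)^1·(-1)^3 = -1.
v=37: a=37^1·(≡20), b=37^1·(≡29) mod 37; (20|37)=-1, (29|37)=-1; (−1)^{1·1·18}·(-1)^1·(-1)^1 = +1.
(-15873, -817152622 / ℚ) ramifies at {3, 13, 31, 47, 53, ∞}: a division algebra.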